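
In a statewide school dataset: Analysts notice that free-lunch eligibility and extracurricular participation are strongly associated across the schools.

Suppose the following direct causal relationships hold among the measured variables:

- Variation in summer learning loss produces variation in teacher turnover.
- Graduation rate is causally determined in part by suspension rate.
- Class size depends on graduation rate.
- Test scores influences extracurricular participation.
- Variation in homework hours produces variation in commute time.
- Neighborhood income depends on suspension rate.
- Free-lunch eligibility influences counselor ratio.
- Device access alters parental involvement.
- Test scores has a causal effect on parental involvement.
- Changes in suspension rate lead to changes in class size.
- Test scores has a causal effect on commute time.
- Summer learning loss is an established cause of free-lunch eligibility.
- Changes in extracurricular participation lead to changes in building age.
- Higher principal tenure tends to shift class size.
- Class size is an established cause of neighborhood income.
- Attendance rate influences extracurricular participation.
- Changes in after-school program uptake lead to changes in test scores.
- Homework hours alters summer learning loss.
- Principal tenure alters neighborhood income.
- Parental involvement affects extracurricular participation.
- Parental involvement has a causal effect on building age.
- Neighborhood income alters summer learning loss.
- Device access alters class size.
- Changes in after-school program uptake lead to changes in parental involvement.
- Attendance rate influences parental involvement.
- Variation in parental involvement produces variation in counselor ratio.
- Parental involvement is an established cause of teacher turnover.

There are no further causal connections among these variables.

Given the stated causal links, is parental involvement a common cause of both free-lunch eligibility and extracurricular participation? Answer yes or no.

Parental involvement has no stated causal path to free-lunch eligibility. A confounder must cause both variables, so parental involvement does not qualify.

no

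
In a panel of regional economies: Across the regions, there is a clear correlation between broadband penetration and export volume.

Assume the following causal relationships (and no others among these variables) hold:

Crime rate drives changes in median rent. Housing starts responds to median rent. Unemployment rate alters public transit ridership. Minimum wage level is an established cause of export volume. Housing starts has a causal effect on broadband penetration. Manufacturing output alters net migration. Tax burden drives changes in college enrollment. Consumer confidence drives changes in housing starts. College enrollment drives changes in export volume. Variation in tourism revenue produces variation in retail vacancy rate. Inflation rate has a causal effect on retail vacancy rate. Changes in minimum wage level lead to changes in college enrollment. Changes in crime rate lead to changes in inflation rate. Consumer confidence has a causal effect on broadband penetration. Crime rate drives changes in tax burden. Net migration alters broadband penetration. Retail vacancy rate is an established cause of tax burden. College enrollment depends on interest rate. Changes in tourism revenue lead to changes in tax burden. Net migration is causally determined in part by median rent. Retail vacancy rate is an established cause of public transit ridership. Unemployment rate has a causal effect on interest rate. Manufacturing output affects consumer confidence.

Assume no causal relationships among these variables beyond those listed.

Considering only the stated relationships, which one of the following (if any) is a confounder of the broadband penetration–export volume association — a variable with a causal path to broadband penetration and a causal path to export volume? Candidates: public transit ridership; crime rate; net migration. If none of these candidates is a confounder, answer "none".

Crime rate causes broadband penetration (crime rate → median rent → net migration → broadband penetration) and also causes export volume (crime rate → tax burden → college enrollment → export volume); it is a common cause of both.
Each of the other candidates lacks a causal path to at least one of broadband penetration and export volume, so they do not confound the relationship.

crime rate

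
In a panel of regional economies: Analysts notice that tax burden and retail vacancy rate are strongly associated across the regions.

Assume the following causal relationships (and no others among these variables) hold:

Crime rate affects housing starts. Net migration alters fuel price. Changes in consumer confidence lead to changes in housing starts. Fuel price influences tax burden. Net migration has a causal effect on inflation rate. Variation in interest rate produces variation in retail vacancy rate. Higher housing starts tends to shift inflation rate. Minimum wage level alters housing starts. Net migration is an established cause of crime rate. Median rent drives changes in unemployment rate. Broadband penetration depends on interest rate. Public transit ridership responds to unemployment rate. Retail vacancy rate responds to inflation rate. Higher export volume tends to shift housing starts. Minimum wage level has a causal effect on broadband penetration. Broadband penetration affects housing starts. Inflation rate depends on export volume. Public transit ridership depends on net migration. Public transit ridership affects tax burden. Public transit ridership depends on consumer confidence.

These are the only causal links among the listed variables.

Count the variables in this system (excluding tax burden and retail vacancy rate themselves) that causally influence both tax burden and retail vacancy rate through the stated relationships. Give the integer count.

The common causes are: consumer confidence (to tax burden via consumer confidence → public transit ridership → tax burden; to retail vacancy rate via consumer confidence → housing starts → inflation rate → retail vacancy rate); net migration (to tax burden via net migration → public transit ridership → tax burden; to retail vacancy rate via net migration → inflation rate → retail vacancy rate).
Every other variable lacks a causal path to at least one of tax burden and retail vacancy rate.

2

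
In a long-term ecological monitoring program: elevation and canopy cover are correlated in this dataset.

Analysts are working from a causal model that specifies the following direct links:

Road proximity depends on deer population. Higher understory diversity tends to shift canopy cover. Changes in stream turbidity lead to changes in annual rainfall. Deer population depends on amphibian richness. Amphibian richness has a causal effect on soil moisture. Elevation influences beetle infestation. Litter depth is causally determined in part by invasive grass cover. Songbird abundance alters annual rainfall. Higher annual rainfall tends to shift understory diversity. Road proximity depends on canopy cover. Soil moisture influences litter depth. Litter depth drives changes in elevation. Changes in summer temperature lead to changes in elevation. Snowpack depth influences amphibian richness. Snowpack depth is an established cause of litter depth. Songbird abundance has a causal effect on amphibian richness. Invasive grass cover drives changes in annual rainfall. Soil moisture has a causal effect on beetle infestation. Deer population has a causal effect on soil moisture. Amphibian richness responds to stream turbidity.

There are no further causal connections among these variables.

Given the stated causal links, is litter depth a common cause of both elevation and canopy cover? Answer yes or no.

no

Litter depth has no stated causal path to canopy cover. A confounder must cause both variables, so litter depth does not qualify.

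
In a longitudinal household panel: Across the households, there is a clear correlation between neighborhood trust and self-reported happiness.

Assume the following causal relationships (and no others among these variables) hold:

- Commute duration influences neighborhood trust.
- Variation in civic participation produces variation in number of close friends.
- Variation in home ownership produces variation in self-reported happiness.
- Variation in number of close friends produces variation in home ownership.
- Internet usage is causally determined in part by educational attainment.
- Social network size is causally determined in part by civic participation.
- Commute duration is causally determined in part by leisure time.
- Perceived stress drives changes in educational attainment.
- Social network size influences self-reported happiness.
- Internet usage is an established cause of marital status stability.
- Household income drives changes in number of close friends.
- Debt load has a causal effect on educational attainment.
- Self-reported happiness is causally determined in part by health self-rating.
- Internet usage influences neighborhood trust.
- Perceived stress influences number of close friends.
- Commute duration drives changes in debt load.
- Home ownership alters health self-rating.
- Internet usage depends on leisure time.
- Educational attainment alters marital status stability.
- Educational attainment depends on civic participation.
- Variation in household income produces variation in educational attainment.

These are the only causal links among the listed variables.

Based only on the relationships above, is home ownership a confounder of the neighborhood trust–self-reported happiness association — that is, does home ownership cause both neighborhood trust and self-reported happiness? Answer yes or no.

Home ownership has no stated causal path to neighborhood trust. A confounder must cause both variables, so home ownership does not qualify.

no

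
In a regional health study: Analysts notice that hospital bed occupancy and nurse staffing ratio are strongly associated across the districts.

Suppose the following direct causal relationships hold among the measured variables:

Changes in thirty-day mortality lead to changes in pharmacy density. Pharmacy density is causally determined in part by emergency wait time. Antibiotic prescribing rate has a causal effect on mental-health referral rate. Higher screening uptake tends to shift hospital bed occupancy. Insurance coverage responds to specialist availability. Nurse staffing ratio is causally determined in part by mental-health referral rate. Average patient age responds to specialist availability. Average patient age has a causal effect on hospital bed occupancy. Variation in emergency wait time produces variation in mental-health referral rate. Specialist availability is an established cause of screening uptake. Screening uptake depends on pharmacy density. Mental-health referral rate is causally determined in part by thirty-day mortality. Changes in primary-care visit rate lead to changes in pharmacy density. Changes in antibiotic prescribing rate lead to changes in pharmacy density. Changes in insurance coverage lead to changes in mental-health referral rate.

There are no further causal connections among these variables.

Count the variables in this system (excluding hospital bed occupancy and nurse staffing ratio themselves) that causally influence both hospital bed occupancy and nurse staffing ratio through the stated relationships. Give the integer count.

4

The common causes are: antibiotic prescribing rate (to hospital bed occupancy via antibiotic prescribing rate → pharmacy density → screening uptake → hospital bed occupancy; to nurse staffing ratio via antibiotic prescribing rate → mental-health referral rate → nurse staffing ratio); emergency wait time (to hospital bed occupancy via emergency wait time → pharmacy density → screening uptake → hospital bed occupancy; to nurse staffing ratio via emergency wait time → mental-health referral rate → nurse staffing ratio); specialist availability (to hospital bed occupancy via specialist availability → average patient age → hospital bed occupancy; to nurse staffing ratio via specialist availability → insurance coverage → mental-health referral rate → nurse staffing ratio); thirty-day mortality (to hospital bed occupancy via thirty-day mortality → pharmacy density → screening uptake → hospital bed occupancy; to nurse staffing ratio via thirty-day mortality → mental-health referral rate → nurse staffing ratio).
Every other variable lacks a causal path to at least one of hospital bed occupancy and nurse staffing ratio.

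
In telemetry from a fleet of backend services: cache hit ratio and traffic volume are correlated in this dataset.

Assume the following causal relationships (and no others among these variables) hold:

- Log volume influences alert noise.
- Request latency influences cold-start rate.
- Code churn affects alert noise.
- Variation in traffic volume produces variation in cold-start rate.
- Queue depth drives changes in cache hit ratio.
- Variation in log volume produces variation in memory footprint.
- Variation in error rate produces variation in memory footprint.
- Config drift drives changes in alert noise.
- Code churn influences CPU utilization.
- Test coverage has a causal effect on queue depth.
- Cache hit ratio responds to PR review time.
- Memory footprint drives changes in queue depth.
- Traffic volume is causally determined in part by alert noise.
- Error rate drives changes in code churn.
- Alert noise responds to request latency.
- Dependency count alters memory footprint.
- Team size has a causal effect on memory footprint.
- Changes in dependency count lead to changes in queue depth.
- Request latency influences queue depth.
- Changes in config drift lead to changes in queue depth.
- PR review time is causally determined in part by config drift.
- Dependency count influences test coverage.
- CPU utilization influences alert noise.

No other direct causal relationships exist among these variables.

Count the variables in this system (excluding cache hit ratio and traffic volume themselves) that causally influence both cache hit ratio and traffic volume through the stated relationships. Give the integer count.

The common causes are: config drift (to cache hit ratio via config drift → queue depth → cache hit ratio; to traffic volume via config drift → alert noise → traffic volume); error rate (to cache hit ratio via error rate → memory footprint → queue depth → cache hit ratio; to traffic volume via error rate → code churn → alert noise → traffic volume); log volume (to cache hit ratio via log volume → memory footprint → queue depth → cache hit ratio; to traffic volume via log volume → alert noise → traffic volume); request latency (to cache hit ratio via request latency → queue depth → cache hit ratio; to traffic volume via request latency → alert noise → traffic volume).
Every other variable lacks a causal path to at least one of cache hit ratio and traffic volume.

4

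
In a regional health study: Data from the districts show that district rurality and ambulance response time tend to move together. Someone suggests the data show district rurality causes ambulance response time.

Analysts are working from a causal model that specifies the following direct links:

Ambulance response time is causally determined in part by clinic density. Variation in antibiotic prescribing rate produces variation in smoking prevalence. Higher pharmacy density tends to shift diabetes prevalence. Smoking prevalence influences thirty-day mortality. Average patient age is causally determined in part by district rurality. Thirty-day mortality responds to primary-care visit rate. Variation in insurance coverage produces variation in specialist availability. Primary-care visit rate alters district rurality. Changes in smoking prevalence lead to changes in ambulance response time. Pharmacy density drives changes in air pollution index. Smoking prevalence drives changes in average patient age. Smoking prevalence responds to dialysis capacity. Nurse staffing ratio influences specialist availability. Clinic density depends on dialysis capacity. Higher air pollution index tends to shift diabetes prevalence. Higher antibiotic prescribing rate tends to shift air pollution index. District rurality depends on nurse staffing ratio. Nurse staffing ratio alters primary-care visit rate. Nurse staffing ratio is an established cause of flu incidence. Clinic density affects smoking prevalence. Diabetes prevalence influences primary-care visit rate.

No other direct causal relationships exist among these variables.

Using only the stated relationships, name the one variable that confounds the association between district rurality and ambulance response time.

Antibiotic prescribing rate has a causal path to district rurality (antibiotic prescribing rate → air pollution index → diabetes prevalence → primary-care visit rate → district rurality) and a separate causal path to ambulance response time (antibiotic prescribing rate → smoking prevalence → ambulance response time), so it is a common cause of both.
No stated relationship gives district rurality a causal route to ambulance response time, so the correlation is explained by the shared upstream cause rather than a direct effect.

antibiotic prescribing rate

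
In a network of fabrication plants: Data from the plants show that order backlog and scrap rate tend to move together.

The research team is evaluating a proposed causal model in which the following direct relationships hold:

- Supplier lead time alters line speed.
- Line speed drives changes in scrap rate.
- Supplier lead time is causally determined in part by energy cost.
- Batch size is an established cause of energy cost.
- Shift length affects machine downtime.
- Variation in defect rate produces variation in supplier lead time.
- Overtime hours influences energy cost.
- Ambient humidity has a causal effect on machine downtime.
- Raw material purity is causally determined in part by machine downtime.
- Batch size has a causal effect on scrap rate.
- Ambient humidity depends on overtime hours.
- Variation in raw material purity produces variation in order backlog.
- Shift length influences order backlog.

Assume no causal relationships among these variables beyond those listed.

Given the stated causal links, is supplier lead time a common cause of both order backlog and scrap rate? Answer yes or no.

Supplier lead time has no stated causal path to order backlog. A confounder must cause both variables, so supplier lead time does not qualify.

no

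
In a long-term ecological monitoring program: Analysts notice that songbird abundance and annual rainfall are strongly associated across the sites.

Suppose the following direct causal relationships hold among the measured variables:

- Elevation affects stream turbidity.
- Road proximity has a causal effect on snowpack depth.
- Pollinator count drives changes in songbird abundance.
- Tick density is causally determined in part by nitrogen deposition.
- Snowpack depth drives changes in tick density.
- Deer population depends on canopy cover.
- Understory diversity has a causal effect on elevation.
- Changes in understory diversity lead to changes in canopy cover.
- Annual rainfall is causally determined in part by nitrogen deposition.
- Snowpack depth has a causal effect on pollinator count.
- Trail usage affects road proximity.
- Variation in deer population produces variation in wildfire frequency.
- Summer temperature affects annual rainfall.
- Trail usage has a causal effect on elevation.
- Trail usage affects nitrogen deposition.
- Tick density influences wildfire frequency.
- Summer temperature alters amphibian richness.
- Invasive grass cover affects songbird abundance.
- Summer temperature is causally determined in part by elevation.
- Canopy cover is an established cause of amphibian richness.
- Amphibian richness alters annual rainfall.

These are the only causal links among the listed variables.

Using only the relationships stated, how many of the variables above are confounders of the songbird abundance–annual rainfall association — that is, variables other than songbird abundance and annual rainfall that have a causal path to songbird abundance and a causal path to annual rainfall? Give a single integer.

1

The common causes are: trail usage (to songbird abundance via trail usage → road proximity → snowpack depth → pollinator count → songbird abundance; to annual rainfall via trail usage → nitrogen deposition → annual rainfall).
Every other variable lacks a causal path to at least one of songbird abundance and annual rainfall.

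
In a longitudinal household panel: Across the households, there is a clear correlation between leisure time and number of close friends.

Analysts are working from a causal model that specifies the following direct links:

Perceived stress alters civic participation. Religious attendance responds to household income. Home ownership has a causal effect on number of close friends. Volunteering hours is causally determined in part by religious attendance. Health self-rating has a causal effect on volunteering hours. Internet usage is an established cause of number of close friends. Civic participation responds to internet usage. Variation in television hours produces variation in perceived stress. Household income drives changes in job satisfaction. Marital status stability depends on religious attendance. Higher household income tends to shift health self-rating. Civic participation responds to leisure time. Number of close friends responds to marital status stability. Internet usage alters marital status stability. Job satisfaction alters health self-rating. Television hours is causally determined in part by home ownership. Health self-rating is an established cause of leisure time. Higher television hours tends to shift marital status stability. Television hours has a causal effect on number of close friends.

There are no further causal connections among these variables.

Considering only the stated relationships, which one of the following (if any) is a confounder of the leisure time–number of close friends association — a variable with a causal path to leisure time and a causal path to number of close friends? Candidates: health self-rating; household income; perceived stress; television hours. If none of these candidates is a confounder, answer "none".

household income

Household income causes leisure time (household income → health self-rating → leisure time) and also causes number of close friends (household income → religious attendance → marital status stability → number of close friends); it is a common cause of both.
Each of the other candidates lacks a causal path to at least one of leisure time and number of close friends, so they do not confound the relationship.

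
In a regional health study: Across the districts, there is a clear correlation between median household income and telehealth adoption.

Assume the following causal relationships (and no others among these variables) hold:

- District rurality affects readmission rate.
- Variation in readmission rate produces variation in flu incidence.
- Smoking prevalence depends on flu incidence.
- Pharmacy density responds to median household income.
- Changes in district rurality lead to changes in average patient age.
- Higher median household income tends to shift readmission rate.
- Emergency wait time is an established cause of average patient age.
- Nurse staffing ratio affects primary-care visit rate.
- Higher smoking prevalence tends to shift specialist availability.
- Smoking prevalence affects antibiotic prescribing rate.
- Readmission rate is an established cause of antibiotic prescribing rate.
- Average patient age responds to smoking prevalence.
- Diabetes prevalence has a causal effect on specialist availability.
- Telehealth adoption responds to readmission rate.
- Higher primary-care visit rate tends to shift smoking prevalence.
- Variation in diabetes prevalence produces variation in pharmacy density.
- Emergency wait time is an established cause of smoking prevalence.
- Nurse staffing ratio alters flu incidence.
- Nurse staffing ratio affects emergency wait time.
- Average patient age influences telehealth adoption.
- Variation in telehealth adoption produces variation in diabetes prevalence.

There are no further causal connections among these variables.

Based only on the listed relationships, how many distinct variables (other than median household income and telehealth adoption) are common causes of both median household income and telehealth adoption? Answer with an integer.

No listed variable has a causal path to both median household income and telehealth adoption, so there are no common causes.

0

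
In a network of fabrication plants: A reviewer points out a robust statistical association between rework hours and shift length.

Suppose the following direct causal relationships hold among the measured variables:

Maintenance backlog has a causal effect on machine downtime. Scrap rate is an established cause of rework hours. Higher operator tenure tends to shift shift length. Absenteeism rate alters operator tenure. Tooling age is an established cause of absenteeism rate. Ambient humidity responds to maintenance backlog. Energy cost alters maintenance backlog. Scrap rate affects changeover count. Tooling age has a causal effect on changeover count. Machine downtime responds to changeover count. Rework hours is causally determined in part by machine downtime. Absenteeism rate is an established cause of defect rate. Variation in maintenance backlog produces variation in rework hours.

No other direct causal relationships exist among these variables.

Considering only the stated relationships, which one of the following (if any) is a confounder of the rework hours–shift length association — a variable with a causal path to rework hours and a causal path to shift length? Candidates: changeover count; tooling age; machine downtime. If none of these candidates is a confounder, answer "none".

Tooling age causes rework hours (tooling age → changeover count → machine downtime → rework hours) and also causes shift length (tooling age → absenteeism rate → operator tenure → shift length); it is a common cause of both.
Each of the other candidates lacks a causal path to at least one of rework hours and shift length, so they do not confound the relationship.

tooling age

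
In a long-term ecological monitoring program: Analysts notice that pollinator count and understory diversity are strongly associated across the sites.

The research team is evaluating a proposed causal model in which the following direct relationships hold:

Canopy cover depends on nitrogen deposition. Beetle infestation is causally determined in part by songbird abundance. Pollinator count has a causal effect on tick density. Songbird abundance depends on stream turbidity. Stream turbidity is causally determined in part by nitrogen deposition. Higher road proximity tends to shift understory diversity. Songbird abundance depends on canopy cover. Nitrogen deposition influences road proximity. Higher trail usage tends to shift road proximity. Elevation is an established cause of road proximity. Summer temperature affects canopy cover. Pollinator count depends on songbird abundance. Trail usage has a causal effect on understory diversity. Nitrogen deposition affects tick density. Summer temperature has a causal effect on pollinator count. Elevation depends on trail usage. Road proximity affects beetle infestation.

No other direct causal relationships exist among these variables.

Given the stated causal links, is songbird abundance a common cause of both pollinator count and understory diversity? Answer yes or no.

no

Songbird abundance has no stated causal path to understory diversity. A confounder must cause both variables, so songbird abundance does not qualify.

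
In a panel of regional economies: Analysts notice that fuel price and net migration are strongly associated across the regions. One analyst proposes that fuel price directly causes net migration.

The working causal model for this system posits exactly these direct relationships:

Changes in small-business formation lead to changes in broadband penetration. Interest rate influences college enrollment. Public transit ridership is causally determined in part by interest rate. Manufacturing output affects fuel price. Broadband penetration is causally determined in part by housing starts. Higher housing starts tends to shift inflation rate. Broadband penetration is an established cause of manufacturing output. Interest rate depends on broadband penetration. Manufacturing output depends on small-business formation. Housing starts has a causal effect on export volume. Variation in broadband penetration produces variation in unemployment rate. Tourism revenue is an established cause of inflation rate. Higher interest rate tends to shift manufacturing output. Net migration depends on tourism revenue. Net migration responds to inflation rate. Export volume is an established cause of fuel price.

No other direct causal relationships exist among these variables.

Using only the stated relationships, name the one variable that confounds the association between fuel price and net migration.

Housing starts has a causal path to fuel price (housing starts → export volume → fuel price) and a separate causal path to net migration (housing starts → inflation rate → net migration), so it is a common cause of both.
No stated relationship gives fuel price a causal route to net migration, so the correlation is explained by the shared upstream cause rather than a direct effect.

housing starts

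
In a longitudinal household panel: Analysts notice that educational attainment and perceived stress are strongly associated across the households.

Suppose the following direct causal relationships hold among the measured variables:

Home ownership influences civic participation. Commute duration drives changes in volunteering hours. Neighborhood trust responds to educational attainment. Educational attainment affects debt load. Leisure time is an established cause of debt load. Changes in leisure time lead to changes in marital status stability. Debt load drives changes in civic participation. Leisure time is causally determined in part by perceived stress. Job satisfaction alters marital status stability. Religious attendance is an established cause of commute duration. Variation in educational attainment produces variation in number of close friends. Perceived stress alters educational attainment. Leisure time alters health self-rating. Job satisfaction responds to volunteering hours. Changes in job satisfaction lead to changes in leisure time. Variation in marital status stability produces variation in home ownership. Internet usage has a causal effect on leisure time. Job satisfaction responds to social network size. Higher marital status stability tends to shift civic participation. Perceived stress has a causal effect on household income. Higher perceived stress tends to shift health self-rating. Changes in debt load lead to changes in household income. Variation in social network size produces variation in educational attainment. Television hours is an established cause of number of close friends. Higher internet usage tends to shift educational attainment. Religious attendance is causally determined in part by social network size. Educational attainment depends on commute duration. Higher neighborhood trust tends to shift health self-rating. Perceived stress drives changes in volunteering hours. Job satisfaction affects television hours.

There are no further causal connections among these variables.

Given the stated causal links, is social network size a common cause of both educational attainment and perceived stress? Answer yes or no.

Social network size has no stated causal path to perceived stress. A confounder must cause both variables, so social network size does not qualify.

no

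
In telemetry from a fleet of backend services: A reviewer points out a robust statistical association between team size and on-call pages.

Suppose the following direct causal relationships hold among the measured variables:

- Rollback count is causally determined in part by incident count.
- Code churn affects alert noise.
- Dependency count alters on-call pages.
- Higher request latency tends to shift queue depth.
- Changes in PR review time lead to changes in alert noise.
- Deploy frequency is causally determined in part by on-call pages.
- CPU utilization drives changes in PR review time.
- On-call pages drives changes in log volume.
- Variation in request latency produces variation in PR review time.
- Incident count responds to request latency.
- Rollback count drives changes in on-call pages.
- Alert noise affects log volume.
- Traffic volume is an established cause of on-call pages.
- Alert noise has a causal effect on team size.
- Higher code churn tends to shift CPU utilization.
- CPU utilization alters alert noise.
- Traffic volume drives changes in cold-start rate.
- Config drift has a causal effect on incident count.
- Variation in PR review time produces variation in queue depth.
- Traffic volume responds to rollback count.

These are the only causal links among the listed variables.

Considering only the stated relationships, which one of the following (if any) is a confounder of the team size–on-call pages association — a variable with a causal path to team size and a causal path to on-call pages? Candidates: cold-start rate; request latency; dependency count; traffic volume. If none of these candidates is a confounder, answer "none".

request latency

Request latency causes team size (request latency → PR review time → alert noise → team size) and also causes on-call pages (request latency → incident count → rollback count → on-call pages); it is a common cause of both.
Each of the other candidates lacks a causal path to at least one of team size and on-call pages, so they do not confound the relationship.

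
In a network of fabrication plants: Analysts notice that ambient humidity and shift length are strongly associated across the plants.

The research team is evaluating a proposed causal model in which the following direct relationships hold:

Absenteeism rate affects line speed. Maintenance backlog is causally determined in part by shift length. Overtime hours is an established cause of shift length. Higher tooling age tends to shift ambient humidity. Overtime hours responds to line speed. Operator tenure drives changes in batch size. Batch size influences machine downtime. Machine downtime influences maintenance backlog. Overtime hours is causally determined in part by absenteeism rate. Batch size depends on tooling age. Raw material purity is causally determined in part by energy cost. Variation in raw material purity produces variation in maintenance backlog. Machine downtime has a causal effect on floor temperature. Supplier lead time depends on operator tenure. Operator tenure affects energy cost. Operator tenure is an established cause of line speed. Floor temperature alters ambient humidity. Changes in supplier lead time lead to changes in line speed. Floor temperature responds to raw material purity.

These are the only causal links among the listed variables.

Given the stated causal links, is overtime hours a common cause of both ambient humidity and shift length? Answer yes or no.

no

Overtime hours has no stated causal path to ambient humidity. A confounder must cause both variables, so overtime hours does not qualify.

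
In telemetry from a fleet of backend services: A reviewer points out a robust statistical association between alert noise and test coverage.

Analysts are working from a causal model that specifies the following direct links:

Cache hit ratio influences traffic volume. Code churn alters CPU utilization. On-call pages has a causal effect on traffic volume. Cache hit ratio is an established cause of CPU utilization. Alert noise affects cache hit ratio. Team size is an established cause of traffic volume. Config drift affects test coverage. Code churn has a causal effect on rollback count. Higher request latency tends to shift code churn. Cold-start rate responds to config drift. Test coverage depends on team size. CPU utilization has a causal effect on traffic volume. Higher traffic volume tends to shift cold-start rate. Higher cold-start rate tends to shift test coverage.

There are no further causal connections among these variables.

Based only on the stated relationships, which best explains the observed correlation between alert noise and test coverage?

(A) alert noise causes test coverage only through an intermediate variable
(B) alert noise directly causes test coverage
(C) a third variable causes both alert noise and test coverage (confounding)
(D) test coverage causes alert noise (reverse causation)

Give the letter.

A

Alert noise reaches test coverage through alert noise → cache hit ratio → traffic volume → cold-start rate → test coverage — an indirect causal chain with no direct alert noise → test coverage link. No variable causes both alert noise and test coverage, so confounding is ruled out; the effect is mediated.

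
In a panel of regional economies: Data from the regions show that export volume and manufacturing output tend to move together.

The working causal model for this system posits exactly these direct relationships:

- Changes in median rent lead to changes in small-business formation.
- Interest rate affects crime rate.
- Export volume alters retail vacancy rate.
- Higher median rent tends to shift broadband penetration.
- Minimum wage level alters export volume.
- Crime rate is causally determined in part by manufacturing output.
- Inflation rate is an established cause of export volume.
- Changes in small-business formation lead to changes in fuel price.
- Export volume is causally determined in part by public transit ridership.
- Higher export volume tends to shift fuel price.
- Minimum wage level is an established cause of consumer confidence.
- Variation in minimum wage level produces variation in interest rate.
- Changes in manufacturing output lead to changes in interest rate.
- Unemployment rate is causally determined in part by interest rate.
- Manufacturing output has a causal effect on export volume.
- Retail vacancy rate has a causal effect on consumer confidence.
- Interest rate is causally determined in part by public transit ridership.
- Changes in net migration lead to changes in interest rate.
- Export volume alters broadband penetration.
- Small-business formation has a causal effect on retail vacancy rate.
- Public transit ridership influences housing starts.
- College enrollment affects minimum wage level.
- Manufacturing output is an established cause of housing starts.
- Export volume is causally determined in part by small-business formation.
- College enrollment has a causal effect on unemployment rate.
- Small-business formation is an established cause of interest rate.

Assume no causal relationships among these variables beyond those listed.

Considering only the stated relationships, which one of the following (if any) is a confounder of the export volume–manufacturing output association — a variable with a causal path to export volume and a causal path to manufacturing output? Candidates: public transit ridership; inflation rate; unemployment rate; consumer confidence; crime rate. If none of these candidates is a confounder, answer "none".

none

None of the listed candidates has causal paths to both export volume and manufacturing output in the stated relationships, so none is a common cause.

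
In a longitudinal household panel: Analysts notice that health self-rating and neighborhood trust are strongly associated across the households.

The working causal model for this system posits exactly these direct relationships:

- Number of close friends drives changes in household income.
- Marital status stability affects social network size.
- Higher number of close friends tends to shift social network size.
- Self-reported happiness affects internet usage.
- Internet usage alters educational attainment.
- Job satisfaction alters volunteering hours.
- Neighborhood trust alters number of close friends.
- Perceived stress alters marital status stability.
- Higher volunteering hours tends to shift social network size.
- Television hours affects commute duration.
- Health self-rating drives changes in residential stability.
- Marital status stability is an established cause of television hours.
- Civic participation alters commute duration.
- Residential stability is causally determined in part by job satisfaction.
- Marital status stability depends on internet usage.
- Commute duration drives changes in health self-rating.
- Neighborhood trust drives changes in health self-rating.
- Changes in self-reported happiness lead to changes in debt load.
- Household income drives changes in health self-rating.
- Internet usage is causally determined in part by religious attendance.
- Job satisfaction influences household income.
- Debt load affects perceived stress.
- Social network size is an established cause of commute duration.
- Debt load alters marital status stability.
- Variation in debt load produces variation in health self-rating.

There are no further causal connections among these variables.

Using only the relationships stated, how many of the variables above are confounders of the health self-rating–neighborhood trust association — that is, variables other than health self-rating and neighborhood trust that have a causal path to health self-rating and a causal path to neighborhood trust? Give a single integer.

No listed variable has a causal path to both health self-rating and neighborhood trust, so there are no common causes.

0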